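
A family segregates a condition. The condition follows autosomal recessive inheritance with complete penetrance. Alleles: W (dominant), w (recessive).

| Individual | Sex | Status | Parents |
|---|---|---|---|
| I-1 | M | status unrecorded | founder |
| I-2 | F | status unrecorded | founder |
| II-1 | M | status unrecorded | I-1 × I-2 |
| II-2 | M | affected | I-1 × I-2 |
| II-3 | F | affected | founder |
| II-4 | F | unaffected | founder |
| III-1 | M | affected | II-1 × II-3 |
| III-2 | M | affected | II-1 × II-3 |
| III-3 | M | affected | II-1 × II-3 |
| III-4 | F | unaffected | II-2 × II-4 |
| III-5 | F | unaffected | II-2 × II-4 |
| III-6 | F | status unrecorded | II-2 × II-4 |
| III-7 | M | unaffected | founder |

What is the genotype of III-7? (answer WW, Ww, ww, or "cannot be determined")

cannot be determined

III-7's phenotype allows WW or Ww, and no parent or child forces a single allele at both positions; consistent genotype assignments exist with III-7 as WW or Ww.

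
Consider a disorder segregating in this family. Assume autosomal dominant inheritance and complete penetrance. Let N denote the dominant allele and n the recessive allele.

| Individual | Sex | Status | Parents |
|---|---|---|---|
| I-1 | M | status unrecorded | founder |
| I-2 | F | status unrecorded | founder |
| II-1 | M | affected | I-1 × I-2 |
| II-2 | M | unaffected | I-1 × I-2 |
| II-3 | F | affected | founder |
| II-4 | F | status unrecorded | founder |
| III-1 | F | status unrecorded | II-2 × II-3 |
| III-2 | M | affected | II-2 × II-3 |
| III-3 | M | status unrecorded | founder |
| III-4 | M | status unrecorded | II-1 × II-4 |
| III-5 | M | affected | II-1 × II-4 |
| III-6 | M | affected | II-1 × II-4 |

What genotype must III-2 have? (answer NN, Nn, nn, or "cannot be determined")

Nn

From phenotype alone, III-2 is NN or Nn.
III-2 is affected so carries N and received n from II-2 (nn), so III-2 is Nn.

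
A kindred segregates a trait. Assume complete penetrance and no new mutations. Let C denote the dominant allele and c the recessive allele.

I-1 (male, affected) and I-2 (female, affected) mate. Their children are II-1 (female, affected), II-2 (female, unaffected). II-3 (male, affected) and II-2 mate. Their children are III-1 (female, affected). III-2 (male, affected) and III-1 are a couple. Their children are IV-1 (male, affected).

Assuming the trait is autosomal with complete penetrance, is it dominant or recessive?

I-1 and I-2 are both affected yet have an unaffected child II-2. Under a recessive model two affected parents are homozygous and every child would be affected, so the trait cannot be recessive.

dominant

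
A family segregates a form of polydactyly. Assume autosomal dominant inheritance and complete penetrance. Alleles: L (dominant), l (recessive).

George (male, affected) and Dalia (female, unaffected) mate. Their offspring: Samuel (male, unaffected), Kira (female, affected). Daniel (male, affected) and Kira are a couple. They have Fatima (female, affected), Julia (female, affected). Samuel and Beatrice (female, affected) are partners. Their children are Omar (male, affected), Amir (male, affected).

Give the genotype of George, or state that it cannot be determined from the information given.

Ll

From phenotype alone, George is LL or Ll.
George is affected so carries L and passed l to Samuel (ll), so George is Ll.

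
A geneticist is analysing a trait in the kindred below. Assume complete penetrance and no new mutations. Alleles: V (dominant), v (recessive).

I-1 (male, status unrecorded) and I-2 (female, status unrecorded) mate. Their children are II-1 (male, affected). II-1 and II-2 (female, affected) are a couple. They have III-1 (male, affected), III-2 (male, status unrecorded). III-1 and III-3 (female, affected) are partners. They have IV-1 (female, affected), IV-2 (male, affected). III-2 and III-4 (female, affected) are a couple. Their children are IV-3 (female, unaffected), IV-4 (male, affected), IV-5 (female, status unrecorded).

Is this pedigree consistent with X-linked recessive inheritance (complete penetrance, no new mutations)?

No assignment of genotypes under X-linked recessive satisfies every parent–offspring relationship, so the pedigree is inconsistent.

No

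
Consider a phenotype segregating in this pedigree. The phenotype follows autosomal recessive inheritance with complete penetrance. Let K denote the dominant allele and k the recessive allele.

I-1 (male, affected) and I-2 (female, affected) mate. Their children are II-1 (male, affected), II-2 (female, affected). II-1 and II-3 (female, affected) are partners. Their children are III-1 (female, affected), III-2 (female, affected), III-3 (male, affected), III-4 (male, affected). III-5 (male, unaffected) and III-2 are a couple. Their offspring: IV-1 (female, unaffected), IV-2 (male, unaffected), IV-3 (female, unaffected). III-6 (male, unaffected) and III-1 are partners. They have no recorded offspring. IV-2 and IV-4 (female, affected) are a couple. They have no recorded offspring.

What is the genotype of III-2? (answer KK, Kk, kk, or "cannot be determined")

III-2 is affected, so III-2 is kk.

kk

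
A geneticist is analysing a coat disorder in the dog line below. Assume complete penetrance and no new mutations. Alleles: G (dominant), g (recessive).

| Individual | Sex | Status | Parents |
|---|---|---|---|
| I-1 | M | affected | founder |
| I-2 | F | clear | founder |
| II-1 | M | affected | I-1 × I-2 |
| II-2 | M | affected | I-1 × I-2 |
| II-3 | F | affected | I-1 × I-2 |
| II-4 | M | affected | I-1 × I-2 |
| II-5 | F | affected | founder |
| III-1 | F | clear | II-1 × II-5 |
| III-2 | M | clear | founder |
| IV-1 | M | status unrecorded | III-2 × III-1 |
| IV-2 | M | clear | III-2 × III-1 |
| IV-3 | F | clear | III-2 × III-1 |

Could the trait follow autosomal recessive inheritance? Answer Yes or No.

No

Under autosomal recessive, III-1 (clear, female) cannot arise from II-1 (affected) × II-5 (affected).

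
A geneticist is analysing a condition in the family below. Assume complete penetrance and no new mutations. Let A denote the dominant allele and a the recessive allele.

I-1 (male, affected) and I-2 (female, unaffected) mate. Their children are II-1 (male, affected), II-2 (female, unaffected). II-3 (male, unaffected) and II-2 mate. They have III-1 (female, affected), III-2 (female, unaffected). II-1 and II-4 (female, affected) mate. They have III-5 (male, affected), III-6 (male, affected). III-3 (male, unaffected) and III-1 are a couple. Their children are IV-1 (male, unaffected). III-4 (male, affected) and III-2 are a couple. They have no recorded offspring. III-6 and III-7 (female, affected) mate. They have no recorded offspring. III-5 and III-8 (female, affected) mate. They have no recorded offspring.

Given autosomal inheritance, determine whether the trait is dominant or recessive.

II-3 and II-2 are both unaffected yet have an affected child III-1. Under dominance, an affected child requires at least one affected parent, so the trait cannot be dominant.

recessive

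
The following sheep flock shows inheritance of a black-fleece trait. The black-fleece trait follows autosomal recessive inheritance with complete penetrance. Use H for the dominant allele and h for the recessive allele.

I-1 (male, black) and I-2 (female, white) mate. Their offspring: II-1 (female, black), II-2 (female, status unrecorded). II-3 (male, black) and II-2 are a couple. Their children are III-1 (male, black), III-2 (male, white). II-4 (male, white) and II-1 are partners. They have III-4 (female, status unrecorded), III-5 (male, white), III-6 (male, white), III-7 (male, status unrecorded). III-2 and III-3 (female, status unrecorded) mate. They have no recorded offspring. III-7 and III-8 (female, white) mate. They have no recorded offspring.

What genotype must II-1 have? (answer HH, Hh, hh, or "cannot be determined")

II-1 is black, so II-1 is hh.

hh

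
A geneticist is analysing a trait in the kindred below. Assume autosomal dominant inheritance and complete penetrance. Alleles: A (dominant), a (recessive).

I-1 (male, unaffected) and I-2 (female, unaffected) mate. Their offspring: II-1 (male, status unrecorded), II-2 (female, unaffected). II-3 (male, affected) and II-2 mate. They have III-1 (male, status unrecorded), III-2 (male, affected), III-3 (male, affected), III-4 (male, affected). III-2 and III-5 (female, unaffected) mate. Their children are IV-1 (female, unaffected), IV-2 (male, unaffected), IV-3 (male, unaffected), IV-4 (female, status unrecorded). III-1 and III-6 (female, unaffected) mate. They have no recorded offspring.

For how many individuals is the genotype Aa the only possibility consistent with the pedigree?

3

Obligate heterozygotes: III-2 is affected so carries A and received a from II-2 (aa), so III-2 is Aa; III-3 is affected so carries A and received a from II-2 (aa), so III-3 is Aa; III-4 is affected so carries A and received a from II-2 (aa), so III-4 is Aa.
Every other individual is either homozygous by phenotype or has at least one consistent homozygous assignment, so the count is 3.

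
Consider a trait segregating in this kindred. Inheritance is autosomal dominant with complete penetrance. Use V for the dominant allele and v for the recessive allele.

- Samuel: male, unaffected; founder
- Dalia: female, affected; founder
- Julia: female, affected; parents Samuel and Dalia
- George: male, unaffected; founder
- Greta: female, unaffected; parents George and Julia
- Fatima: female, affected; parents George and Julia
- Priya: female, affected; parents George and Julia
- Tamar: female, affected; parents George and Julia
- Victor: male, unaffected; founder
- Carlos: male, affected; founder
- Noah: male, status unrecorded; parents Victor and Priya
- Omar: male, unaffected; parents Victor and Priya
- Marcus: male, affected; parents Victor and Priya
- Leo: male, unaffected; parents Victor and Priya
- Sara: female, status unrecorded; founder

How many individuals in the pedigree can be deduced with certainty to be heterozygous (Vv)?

5

Obligate heterozygotes: Julia is affected so carries V and received v from Samuel (vv), so Julia is Vv; Fatima is affected so carries V and received v from George (vv), so Fatima is Vv; Priya is affected so carries V and received v from George (vv), so Priya is Vv; Tamar is affected so carries V and received v from George (vv), so Tamar is Vv; Marcus is affected so carries V and received v from Victor (vv), so Marcus is Vv.
Every other individual is either homozygous by phenotype or has at least one consistent homozygous assignment, so the count is 5.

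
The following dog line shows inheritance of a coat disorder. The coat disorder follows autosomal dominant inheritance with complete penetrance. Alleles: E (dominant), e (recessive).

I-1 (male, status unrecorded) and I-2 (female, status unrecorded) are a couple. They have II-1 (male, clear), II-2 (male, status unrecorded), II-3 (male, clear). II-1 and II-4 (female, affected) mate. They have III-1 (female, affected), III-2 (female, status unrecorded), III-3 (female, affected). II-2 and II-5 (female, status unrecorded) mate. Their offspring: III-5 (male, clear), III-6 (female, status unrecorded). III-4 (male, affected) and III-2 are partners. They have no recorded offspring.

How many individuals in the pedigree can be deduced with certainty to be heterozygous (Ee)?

Obligate heterozygotes: III-1 is affected so carries E and received e from II-1 (ee), so III-1 is Ee; III-3 is affected so carries E and received e from II-1 (ee), so III-3 is Ee.
Every other individual is either homozygous by phenotype or has at least one consistent homozygous assignment, so the count is 2.

2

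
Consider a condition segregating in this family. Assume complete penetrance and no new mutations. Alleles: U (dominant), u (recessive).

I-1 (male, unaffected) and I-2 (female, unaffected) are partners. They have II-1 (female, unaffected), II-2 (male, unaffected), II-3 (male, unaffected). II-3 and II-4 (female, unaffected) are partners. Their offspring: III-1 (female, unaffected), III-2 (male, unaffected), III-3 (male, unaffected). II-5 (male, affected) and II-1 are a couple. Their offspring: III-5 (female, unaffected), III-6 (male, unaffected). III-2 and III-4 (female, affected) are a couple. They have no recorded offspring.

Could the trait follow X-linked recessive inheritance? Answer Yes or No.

A consistent assignment under X-linked recessive exists: I-1 X^U Y, I-2 X^U X^U, II-1 X^U X^U, II-2 X^U Y, II-3 X^U Y, II-4 X^U X^U, II-5 X^u Y, III-1 X^U X^U, III-2 X^U Y, III-3 X^U Y, III-4 X^u X^u, III-5 X^U X^u, III-6 X^U Y.
In this assignment every recorded phenotype matches its genotype and every non-founder's genotype is obtainable from its parents' genotypes, so the pedigree is consistent.

Yes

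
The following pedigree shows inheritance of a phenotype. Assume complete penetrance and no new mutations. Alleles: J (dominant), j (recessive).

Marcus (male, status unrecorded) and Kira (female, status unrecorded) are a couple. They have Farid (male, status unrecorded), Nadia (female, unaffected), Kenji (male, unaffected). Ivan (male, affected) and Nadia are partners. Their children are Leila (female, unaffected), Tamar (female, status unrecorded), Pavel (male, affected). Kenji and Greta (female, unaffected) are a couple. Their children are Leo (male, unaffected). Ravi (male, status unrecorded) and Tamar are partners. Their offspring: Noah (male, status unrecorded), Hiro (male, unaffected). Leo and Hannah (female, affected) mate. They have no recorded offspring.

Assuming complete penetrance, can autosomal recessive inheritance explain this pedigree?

Yes

A consistent assignment under autosomal recessive exists: Marcus JJ, Kira Jj, Farid JJ, Nadia Jj, Kenji JJ, Ivan jj, Greta JJ, Leila Jj, Tamar Jj, Pavel jj, Ravi JJ, Leo JJ, Hannah jj, Noah JJ, Hiro JJ.
In this assignment every recorded phenotype matches its genotype and every non-founder's genotype is obtainable from its parents' genotypes, so the pedigree is consistent.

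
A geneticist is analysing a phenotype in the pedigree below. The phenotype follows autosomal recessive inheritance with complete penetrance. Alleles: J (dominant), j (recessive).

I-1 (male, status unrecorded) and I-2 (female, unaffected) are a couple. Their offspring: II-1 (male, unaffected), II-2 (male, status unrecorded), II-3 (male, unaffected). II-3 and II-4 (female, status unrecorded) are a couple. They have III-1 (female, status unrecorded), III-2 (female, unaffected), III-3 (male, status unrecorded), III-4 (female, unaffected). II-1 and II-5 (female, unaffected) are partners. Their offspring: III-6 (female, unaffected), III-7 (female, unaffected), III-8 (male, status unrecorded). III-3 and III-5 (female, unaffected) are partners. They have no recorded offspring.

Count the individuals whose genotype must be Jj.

0

No individual's genotype is forced to Jj by the pedigree, so the count is 0.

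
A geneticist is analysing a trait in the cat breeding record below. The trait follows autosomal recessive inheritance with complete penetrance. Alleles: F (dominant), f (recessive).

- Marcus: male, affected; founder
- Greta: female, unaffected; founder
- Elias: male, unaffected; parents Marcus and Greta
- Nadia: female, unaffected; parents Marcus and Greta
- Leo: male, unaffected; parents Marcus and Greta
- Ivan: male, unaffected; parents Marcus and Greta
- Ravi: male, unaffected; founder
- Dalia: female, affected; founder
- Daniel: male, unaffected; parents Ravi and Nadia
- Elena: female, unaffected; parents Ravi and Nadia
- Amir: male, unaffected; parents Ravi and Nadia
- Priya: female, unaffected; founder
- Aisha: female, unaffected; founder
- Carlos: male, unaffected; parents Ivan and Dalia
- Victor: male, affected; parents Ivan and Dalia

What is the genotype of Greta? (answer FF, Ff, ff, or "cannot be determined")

cannot be determined

Greta's phenotype allows FF or Ff, and no parent or child forces a single allele at both positions; consistent genotype assignments exist with Greta as FF or Ff.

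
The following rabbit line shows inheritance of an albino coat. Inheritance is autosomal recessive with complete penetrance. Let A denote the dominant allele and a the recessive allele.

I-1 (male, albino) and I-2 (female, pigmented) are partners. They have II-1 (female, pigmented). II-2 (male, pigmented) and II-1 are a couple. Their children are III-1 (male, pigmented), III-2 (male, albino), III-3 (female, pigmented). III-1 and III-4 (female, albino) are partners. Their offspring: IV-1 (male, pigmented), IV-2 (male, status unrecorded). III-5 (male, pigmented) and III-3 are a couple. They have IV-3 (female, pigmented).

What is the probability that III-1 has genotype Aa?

II-2 is pigmented so carries A and passed a to III-2 (aa), so II-2 is Aa.
II-1 is pigmented so carries A and received a from I-1 (aa), so II-1 is Aa.
Their cross gives offspring ratios 1/4 AA : 1/2 Aa : 1/4 aa. Conditioning on III-1 being pigmented, P(Aa) = 1/2 / 3/4 = 2/3 before taking III-1's own offspring into account.
III-4 is albino, so III-4 is aa.
Now use III-1's offspring. Probability of each recorded status — pigmented son IV-1: 1/2 if III-1 is Aa, 1 if AA. (IV-2: equally likely either way, so uninformative.)
Bayes: P(Aa) = 2/3·1/2 / (2/3·1/2 + 1/3·1) = 1/2.

1/2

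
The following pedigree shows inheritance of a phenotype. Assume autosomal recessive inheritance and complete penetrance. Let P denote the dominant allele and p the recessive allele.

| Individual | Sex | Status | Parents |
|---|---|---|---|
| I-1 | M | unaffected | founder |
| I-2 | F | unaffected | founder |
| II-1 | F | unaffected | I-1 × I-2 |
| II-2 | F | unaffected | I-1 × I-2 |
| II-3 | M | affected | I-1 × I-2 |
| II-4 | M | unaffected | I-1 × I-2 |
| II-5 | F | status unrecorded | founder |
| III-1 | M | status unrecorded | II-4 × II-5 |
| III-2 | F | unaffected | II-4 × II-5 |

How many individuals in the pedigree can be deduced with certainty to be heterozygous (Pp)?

Obligate heterozygotes: I-1 is unaffected so carries P and passed p to II-3 (pp), so I-1 is Pp; I-2 is unaffected so carries P and passed p to II-3 (pp), so I-2 is Pp.
Every other individual is either homozygous by phenotype or has at least one consistent homozygous assignment, so the count is 2.

2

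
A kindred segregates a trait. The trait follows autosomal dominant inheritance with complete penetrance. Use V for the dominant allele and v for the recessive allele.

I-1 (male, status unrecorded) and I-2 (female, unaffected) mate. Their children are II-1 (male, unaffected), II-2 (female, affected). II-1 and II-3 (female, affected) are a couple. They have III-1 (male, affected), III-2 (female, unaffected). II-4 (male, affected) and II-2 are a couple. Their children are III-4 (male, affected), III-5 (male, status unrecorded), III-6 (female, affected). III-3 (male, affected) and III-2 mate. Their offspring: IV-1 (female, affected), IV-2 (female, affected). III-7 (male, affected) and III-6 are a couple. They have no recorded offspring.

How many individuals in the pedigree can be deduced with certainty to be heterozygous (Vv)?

Obligate heterozygotes: I-1 passed V to II-2 (Vv, whose v came from I-2) and passed v to II-1 (vv), so I-1 is Vv; II-2 is affected so carries V and received v from I-2 (vv), so II-2 is Vv; II-3 is affected so carries V and passed v to III-2 (vv), so II-3 is Vv; III-1 is affected so carries V and received v from II-1 (vv), so III-1 is Vv; IV-1 is affected so carries V and received v from III-2 (vv), so IV-1 is Vv; IV-2 is affected so carries V and received v from III-2 (vv), so IV-2 is Vv.
Every other individual is either homozygous by phenotype or has at least one consistent homozygous assignment, so the count is 6.

6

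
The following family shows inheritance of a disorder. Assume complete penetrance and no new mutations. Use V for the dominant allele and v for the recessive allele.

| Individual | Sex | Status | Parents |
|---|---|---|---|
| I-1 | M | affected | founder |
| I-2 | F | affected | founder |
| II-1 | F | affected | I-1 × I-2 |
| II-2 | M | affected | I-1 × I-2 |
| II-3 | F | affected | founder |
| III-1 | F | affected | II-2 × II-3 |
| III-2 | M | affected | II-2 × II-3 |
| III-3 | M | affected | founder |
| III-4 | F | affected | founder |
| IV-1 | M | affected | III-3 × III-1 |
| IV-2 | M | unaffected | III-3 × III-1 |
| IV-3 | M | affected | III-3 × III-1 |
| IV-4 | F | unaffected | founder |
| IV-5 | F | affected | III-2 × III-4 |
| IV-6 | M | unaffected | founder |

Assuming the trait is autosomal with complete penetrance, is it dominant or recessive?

dominant

III-3 and III-1 are both affected yet have an unaffected child IV-2. Under a recessive model two affected parents are homozygous and every child would be affected, so the trait cannot be recessive.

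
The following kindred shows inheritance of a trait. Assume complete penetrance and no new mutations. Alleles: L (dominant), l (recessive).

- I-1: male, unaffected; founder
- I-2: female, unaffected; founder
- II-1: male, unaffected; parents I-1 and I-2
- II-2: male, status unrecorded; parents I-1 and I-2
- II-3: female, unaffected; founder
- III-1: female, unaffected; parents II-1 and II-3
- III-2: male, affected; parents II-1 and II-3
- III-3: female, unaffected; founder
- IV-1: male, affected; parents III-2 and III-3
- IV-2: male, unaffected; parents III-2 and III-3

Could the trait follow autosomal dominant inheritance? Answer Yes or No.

No

Under autosomal dominant, III-2 (affected, male) cannot arise from II-1 (unaffected) × II-3 (unaffected).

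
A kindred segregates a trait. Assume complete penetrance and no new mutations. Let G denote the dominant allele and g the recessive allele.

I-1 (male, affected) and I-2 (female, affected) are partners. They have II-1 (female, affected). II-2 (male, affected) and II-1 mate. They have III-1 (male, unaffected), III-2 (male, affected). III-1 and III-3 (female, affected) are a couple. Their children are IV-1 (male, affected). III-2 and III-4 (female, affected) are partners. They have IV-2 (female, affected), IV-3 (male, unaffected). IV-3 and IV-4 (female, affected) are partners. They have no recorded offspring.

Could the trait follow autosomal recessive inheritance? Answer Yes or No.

Under autosomal recessive, III-1 (unaffected, male) cannot arise from II-2 (affected) × II-1 (affected).

No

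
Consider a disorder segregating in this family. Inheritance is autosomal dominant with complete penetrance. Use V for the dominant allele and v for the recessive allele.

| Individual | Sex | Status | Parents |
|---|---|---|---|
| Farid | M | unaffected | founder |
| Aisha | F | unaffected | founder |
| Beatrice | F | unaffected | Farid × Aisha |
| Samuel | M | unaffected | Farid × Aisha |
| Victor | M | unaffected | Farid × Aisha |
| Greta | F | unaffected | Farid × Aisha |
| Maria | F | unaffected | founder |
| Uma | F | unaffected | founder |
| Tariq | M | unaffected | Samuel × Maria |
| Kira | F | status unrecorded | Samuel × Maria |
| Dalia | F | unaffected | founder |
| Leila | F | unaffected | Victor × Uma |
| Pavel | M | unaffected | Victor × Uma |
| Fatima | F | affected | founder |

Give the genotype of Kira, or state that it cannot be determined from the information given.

From phenotype alone, Kira is VV or Vv or vv.
Kira received v from Samuel (vv) and received v from Maria (vv), so Kira is vv.

vv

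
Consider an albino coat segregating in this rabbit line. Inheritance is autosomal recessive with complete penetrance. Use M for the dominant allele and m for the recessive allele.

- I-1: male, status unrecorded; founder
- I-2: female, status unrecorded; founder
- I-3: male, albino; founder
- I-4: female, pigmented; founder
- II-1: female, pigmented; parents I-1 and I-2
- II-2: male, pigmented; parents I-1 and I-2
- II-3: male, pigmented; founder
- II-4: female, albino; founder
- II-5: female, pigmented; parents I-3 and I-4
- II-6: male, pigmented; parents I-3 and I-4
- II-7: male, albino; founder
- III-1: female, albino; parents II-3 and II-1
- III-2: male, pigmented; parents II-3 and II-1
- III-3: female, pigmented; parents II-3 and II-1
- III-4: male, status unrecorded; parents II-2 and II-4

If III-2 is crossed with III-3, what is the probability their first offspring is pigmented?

II-3 is pigmented so carries M and passed m to III-1 (mm), so II-3 is Mm.
II-1 is pigmented so carries M and passed m to III-1 (mm), so II-1 is Mm.
III-2 is a pigmented offspring of II-3 (Mm) × II-1 (Mm), whose cross gives 1/4 MM : 1/2 Mm : 1/4 mm; conditioning on being pigmented, III-2 is MM with probability 1/3, Mm with probability 2/3.
III-3 is a pigmented offspring of II-3 (Mm) × II-1 (Mm), whose cross gives 1/4 MM : 1/2 Mm : 1/4 mm; conditioning on being pigmented, III-3 is MM with probability 1/3, Mm with probability 2/3.
Summing over parental genotype combinations, P(offspring is pigmented) = 1/9·1 + 2/9·1 + 2/9·1 + 4/9·3/4 = 8/9.

8/9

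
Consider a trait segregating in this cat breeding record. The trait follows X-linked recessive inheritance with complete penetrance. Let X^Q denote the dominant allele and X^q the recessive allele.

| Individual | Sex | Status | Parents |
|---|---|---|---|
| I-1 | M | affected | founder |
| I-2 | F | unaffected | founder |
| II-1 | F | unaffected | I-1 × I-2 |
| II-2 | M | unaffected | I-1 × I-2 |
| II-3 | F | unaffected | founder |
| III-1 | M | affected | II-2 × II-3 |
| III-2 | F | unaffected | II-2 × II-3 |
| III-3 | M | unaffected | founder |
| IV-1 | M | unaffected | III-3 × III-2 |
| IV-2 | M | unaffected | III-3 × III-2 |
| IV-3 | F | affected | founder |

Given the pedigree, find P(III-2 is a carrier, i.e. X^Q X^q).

II-2 is unaffected, so II-2 is X^Q Y.
II-3 is unaffected so carries Q and passed q to III-1 (X^q Y), so II-3 is X^Q X^q.
Their cross gives offspring ratios 1/2 X^Q X^Q : 1/2 X^Q X^q. Conditioning on III-2 being unaffected, P(X^Q X^q) = 1/2 / 1 = 1/2 before taking III-2's own offspring into account.
III-3 is unaffected, so III-3 is X^Q Y.
Now use III-2's offspring. Probability of each recorded status — unaffected son IV-1: 1/2 if III-2 is X^Q X^q, 1 if X^Q X^Q; unaffected son IV-2: 1/2 if III-2 is X^Q X^q, 1 if X^Q X^Q.
Bayes: P(X^Q X^q) = 1/2·1/4 / (1/2·1/4 + 1/2·1) = 1/5.

1/5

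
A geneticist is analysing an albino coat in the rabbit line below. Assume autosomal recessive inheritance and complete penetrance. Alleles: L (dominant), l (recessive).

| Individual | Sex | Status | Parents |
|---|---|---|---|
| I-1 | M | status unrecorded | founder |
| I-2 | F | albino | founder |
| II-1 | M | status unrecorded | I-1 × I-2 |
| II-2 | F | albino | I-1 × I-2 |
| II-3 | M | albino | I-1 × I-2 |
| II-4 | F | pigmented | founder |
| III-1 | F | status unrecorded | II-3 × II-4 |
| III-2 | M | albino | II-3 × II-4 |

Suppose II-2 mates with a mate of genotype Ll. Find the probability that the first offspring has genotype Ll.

1/2

II-2 is albino, so II-2 is ll.
The cross gives 1/2 Ll : 1/2 ll, so P(offspring has genotype Ll) = 1/2.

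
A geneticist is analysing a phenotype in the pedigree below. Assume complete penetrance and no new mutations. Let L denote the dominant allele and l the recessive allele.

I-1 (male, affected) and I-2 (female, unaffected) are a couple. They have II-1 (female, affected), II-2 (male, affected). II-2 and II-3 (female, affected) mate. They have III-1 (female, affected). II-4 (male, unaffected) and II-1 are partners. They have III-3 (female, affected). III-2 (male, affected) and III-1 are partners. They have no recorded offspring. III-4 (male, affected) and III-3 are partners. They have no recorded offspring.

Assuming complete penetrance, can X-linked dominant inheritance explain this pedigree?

Under X-linked dominant, II-2 (affected, male) cannot arise from I-1 (affected) × I-2 (unaffected).

No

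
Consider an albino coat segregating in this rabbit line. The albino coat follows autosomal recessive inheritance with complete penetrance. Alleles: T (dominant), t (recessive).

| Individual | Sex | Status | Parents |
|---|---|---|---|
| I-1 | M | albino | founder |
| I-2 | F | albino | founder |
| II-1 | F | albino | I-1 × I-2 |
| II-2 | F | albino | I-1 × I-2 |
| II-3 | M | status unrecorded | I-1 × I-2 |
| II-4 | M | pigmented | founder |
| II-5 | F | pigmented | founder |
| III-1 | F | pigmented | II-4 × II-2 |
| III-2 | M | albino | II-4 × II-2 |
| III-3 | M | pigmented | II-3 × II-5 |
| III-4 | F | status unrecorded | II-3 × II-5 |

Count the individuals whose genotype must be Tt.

3

Obligate heterozygotes: II-4 is pigmented so carries T and passed t to III-2 (tt), so II-4 is Tt; III-1 is pigmented so carries T and received t from II-2 (tt), so III-1 is Tt; III-3 is pigmented so carries T and received t from II-3 (tt), so III-3 is Tt.
Every other individual is either homozygous by phenotype or has at least one consistent homozygous assignment, so the count is 3.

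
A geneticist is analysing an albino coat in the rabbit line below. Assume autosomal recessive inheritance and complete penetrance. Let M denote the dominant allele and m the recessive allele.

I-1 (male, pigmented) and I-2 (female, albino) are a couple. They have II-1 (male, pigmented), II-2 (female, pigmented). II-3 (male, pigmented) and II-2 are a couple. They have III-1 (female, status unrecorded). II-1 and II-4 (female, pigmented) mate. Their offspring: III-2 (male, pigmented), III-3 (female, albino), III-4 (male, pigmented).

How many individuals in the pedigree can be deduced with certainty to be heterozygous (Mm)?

3

Obligate heterozygotes: II-1 is pigmented so carries M and received m from I-2 (mm), so II-1 is Mm; II-2 is pigmented so carries M and received m from I-2 (mm), so II-2 is Mm; II-4 is pigmented so carries M and passed m to III-3 (mm), so II-4 is Mm.
Every other individual is either homozygous by phenotype or has at least one consistent homozygous assignment, so the count is 3.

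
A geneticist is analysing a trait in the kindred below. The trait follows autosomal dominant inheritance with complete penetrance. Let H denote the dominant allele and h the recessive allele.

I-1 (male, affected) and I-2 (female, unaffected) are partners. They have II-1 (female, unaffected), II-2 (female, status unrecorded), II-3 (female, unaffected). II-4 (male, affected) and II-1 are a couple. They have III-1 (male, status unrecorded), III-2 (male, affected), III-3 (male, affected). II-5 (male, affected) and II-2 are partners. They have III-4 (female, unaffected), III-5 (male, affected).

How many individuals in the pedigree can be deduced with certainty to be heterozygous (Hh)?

4

Obligate heterozygotes: I-1 is affected so carries H and passed h to II-1 (hh), so I-1 is Hh; II-5 is affected so carries H and passed h to III-4 (hh), so II-5 is Hh; III-2 is affected so carries H and received h from II-1 (hh), so III-2 is Hh; III-3 is affected so carries H and received h from II-1 (hh), so III-3 is Hh.
Every other individual is either homozygous by phenotype or has at least one consistent homozygous assignment, so the count is 4.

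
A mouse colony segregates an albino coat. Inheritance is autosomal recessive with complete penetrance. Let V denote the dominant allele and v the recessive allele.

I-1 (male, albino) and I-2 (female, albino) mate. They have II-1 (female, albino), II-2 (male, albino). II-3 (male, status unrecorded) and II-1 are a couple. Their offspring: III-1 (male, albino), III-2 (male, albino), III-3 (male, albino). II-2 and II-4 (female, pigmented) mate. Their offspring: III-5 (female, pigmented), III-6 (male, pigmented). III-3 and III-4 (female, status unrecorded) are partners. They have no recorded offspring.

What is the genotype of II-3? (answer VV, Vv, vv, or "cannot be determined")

cannot be determined

II-3's phenotype is unrecorded, and no parent or child forces a single allele at both positions; consistent genotype assignments exist with II-3 as Vv or vv.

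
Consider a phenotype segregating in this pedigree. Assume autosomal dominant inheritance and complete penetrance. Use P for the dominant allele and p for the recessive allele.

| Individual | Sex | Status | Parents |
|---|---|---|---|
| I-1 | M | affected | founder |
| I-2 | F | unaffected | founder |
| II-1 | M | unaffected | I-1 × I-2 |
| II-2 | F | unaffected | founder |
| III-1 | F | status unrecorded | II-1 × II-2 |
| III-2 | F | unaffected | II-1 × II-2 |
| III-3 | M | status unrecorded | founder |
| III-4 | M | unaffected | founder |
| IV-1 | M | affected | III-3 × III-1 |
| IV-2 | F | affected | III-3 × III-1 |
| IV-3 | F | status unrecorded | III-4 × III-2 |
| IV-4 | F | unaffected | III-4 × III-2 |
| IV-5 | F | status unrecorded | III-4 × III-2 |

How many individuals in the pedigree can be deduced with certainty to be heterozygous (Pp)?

Obligate heterozygotes: I-1 is affected so carries P and passed p to II-1 (pp), so I-1 is Pp; IV-1 is affected so carries P and received p from III-1 (pp), so IV-1 is Pp; IV-2 is affected so carries P and received p from III-1 (pp), so IV-2 is Pp.
Every other individual is either homozygous by phenotype or has at least one consistent homozygous assignment, so the count is 3.

3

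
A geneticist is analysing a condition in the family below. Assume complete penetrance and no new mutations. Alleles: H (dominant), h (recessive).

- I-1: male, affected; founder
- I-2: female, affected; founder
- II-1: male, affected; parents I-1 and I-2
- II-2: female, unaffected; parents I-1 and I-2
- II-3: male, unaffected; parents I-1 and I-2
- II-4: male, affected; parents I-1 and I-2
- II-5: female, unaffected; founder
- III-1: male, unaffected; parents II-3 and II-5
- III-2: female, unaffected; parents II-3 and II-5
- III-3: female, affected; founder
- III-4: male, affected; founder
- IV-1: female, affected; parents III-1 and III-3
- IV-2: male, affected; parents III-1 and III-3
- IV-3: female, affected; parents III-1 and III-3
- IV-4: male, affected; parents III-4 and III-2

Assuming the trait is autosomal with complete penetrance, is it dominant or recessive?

I-1 and I-2 are both affected yet have an unaffected child II-2. Under a recessive model two affected parents are homozygous and every child would be affected, so the trait cannot be recessive.

dominant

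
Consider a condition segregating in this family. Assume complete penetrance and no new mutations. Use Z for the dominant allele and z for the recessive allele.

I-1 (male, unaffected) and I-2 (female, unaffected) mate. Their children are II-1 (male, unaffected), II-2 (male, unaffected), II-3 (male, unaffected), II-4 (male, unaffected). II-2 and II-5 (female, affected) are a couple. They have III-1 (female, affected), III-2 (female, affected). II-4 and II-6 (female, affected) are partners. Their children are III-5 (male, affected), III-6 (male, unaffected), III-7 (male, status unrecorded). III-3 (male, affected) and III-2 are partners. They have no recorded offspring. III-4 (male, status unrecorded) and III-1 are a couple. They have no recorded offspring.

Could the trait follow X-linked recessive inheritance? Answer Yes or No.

No

Under X-linked recessive, III-1 (affected, female) cannot arise from II-2 (unaffected) × II-5 (affected).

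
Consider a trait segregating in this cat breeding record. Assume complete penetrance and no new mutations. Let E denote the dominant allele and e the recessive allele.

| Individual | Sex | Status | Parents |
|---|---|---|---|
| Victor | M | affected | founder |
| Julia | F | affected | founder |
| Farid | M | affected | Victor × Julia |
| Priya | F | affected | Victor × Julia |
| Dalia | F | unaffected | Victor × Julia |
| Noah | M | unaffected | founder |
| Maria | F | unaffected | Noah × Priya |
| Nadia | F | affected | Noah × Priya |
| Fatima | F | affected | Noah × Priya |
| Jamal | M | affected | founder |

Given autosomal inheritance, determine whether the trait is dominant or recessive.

dominant

Victor and Julia are both affected yet have an unaffected child Dalia. Under a recessive model two affected parents are homozygous and every child would be affected, so the trait cannot be recessive.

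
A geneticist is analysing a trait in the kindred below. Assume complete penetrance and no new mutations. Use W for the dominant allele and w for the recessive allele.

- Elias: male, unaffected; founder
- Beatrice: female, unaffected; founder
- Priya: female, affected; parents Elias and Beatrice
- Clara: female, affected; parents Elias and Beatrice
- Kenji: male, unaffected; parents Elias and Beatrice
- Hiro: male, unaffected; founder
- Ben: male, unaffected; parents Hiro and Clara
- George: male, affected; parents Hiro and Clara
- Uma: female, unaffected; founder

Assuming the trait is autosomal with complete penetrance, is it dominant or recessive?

Elias and Beatrice are both unaffected yet have an affected child Priya. Under dominance, an affected child requires at least one affected parent, so the trait cannot be dominant.

recessive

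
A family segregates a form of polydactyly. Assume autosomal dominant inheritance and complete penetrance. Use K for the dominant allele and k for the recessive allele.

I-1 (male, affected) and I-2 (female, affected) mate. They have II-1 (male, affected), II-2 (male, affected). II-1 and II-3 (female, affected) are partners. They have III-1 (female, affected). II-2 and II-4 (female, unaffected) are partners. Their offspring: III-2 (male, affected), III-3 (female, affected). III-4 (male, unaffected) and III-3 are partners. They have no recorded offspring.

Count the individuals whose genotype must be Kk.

Obligate heterozygotes: III-2 is affected so carries K and received k from II-4 (kk), so III-2 is Kk; III-3 is affected so carries K and received k from II-4 (kk), so III-3 is Kk.
Every other individual is either homozygous by phenotype or has at least one consistent homozygous assignment, so the count is 2.

2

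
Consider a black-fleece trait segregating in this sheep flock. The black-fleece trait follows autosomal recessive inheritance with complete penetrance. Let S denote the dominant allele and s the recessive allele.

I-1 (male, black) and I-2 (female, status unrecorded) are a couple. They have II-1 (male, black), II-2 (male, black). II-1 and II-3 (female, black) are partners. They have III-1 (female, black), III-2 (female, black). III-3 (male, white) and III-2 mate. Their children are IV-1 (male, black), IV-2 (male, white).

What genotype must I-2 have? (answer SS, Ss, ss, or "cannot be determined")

I-2's phenotype is unrecorded, and no parent or child forces a single allele at both positions; consistent genotype assignments exist with I-2 as Ss or ss.

cannot be determined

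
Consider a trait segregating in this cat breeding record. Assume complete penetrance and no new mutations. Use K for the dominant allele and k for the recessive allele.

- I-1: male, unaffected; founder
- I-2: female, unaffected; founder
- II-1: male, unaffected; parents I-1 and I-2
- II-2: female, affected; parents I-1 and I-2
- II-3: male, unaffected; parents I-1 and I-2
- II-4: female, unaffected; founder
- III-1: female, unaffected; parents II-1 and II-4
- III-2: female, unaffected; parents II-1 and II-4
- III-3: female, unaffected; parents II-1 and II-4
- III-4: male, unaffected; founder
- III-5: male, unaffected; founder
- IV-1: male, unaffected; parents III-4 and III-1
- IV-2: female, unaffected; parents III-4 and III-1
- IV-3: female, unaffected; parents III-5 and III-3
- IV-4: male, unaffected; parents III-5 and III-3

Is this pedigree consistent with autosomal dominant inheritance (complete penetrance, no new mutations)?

Under autosomal dominant, II-2 (affected, female) cannot arise from I-1 (unaffected) × I-2 (unaffected).

No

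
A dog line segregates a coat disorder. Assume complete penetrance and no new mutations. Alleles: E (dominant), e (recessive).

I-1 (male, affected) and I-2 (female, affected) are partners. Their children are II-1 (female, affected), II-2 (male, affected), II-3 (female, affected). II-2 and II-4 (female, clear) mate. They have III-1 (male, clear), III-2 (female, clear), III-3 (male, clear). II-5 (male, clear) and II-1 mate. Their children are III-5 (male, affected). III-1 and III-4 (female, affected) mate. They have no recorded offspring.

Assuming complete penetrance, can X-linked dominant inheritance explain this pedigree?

No

Under X-linked dominant, III-2 (clear, female) cannot arise from II-2 (affected) × II-4 (clear).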